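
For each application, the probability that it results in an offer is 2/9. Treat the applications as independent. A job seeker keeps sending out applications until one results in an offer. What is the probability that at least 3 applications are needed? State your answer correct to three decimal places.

0.605

Y = number of applications to the first success; geometric, p = 0.222222.
P(Y > 2) = P(first 2 all fail) = (1−p)^2 = 0.60494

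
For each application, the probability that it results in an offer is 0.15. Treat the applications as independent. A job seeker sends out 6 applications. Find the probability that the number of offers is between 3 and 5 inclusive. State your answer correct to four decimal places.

0.0473

X ~ Binomial(6, 0.15); P(3 ≤ X ≤ 5) = Σ C(6,k) p^k (1−p)^(6−k) over k:
  k=3: C(6,3)·0.15^3·0.85^3 = 0.041453
  k=4: C(6,4)·0.15^4·0.85^2 = 0.005486
  k=5: C(6,5)·0.15^5·0.85^1 = 0.000387
Total = 0.047327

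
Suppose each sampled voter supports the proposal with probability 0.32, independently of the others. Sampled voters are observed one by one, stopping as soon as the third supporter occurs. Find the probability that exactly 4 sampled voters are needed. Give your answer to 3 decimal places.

Y = trial on which the third success occurs; negative binomial, r=3, p=0.32.
P(Y=4) = C(3,2) · p^3 · (1−p)^1
= 3 · 0.032768 · 0.68 = 0.06685

0.067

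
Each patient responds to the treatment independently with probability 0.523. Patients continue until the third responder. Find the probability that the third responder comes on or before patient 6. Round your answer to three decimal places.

Finishing within 6 patients ⇔ at least 3 successes in the first 6. With X ~ Binomial(6, 0.523), P(Y ≤ 6) = 1 − P(X ≤ 2).
  k=0: C(6,0)·0.523^0·0.477^6 = 0.01178
  k=1: C(6,1)·0.523^1·0.477^5 = 0.07749
  k=2: C(6,2)·0.523^2·0.477^4 = 0.21241
1 − 0.30168 = 0.69832

0.698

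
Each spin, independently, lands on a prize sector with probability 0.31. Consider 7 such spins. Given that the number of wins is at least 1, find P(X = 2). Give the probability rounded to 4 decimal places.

X ~ Binomial(7, 0.31). Want P(X=2 | X≥1) = P(X=2) / P(X≥1).
P(X=2) = C(7,2)·0.31^2·0.69^5 = 0.315637
P(X≥1) = 1 − 0.074464 = 0.925536
Ratio = 0.315637 / 0.925536 = 0.341032

0.3410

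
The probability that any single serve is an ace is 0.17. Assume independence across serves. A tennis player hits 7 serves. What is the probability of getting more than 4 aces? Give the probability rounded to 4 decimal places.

0.0022

X ~ Binomial(7, 0.17); P(X ≥ 5) = Σ C(7,k) p^k (1−p)^(7−k) over k:
  k=5: C(7,5)·0.17^5·0.83^2 = 0.002054
  k=6: C(7,6)·0.17^6·0.83^1 = 0.000140
  k=7: C(7,7)·0.17^7·0.83^0 = 0.000004
Total = 0.002198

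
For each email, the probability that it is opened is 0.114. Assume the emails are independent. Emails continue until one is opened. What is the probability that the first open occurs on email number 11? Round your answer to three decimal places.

0.034

Geometric (trials to first success), p = 0.114.
P(Y = 11) = (1−p)^10 · p = 0.29808 · 0.114 = 0.03398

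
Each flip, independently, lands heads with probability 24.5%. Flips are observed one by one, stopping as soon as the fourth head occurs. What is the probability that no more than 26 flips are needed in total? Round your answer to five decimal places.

Finishing within 26 flips ⇔ at least 4 successes in the first 26. With X ~ Binomial(26, 0.245), P(Y ≤ 26) = 1 − P(X ≤ 3).
  k=0: C(26,0)·0.245^0·0.755^26 = 0.0006708
  k=1: C(26,1)·0.245^1·0.755^25 = 0.0056600
  k=2: C(26,2)·0.245^2·0.755^24 = 0.0229584
  k=3: C(26,3)·0.245^3·0.755^23 = 0.0596007
1 − 0.0888900 = 0.9111100

0.91111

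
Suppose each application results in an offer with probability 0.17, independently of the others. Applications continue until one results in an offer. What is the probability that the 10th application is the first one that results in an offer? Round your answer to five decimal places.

0.03178

Geometric (trials to first success), p = 0.17.
P(Y = 10) = (1−p)^9 · p = 0.18694 · 0.17 = 0.0317798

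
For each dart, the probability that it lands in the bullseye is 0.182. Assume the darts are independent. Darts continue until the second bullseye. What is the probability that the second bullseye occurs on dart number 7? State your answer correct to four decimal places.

0.0728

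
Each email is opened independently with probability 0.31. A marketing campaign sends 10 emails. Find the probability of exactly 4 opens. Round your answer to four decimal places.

0.2093

X ~ Binomial(n=10, p=0.31).
P(X=4) = C(10,4) · p^4 · (1−p)^6
= 210 · 0.0092352 · 0.10792 = 0.209296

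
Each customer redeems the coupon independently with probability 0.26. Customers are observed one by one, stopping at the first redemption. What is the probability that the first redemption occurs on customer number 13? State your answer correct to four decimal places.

Geometric (trials to first success), p = 0.26.
P(Y = 13) = (1−p)^12 · p = 0.026964 · 0.26 = 0.007011

0.0070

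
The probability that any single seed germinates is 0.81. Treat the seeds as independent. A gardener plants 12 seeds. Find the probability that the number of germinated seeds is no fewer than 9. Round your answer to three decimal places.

0.820

X ~ Binomial(12, 0.81); P(X ≥ 9) = Σ C(12,k) p^k (1−p)^(12−k) over k:
  k=9: C(12,9)·0.81^9·0.19^3 = 0.22649
  k=10: C(12,10)·0.81^10·0.19^2 = 0.28967
  k=11: C(12,11)·0.81^11·0.19^1 = 0.22453
  k=12: C(12,12)·0.81^12·0.19^0 = 0.07977
Total = 0.82045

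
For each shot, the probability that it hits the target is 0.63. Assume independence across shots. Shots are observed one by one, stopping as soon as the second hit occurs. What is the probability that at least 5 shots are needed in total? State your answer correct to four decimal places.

Needing more than 4 shots ⇔ fewer than 2 successes in the first 4. With X ~ Binomial(4, 0.63), P(Y > 4) = P(X ≤ 1).
  k=0: C(4,0)·0.63^0·0.37^4 = 0.018742
  k=1: C(4,1)·0.63^1·0.37^3 = 0.127646
P(X ≤ 1) = 0.146387

0.1464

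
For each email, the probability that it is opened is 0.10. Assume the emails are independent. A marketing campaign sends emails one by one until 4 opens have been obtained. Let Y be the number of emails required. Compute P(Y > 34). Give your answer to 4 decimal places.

0.5538

Needing more than 34 emails ⇔ fewer than 4 successes in the first 34. With X ~ Binomial(34, 0.10), P(Y > 34) = P(X ≤ 3).
  k=0: C(34,0)·0.10^0·0.90^34 = 0.027813
  k=1: C(34,1)·0.10^1·0.90^33 = 0.105071
  k=2: C(34,2)·0.10^2·0.90^32 = 0.192630
  k=3: C(34,3)·0.10^3·0.90^31 = 0.228302
P(X ≤ 3) = 0.553815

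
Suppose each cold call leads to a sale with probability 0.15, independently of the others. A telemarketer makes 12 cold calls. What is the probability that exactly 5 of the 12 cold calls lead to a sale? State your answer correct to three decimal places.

0.019

X ~ Binomial(n=12, p=0.15).
P(X=5) = C(12,5) · p^5 · (1−p)^7
= 792 · 7.5937e-05 · 0.32058 = 0.01928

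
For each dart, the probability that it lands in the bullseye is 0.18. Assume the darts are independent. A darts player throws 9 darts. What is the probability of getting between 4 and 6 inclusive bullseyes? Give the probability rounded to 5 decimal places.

0.06138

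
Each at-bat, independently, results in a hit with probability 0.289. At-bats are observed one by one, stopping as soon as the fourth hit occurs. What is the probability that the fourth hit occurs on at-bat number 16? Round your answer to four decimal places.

0.0530

Y = trial on which the fourth success occurs; negative binomial, r=4, p=0.289.
P(Y=16) = C(15,3) · p^4 · (1−p)^12
= 455 · 0.0069758 · 0.016689 = 0.052971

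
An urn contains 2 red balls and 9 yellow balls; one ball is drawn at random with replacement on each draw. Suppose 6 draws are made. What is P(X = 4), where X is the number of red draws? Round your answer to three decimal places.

X ~ Binomial(n=6, p=0.181818).
P(X=4) = C(6,4) · p^4 · (1−p)^2
= 15 · 0.0010928 · 0.66942 = 0.01097

0.011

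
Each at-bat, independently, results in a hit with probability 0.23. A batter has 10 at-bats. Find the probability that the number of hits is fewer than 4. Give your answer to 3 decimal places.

0.821

X ~ Binomial(10, 0.23); P(X ≤ 3) = Σ C(10,k) p^k (1−p)^(10−k) over k:
  k=0: C(10,0)·0.23^0·0.77^10 = 0.07327
  k=1: C(10,1)·0.23^1·0.77^9 = 0.21885
  k=2: C(10,2)·0.23^2·0.77^8 = 0.29417
  k=3: C(10,3)·0.23^3·0.77^7 = 0.23431
Total = 0.82060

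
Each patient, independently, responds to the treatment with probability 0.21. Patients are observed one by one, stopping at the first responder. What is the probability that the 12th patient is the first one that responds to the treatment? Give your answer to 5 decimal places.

Geometric (trials to first success), p = 0.21.
P(Y = 12) = (1−p)^11 · p = 0.074799 · 0.21 = 0.0157079

0.01571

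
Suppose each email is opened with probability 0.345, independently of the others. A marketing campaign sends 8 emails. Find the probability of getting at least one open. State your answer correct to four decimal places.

P(at least one) = 1 − P(none) = 1 − (1 − 0.345)^8
= 1 − 0.033879 = 0.966121

0.9661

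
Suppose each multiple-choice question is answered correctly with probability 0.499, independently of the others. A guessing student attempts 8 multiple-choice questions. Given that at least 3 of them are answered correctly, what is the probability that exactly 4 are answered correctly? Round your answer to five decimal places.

0.32012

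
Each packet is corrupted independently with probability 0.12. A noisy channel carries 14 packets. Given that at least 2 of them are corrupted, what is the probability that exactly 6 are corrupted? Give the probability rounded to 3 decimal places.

0.006

X ~ Binomial(14, 0.12). Want P(X=6 | X≥2) = P(X=6) / P(X≥2).
P(X=6) = C(14,6)·0.12^6·0.88^8 = 0.00322
P(X≥2) = 1 − 0.16702 − 0.31885 = 0.51414
Ratio = 0.00322 / 0.51414 = 0.00627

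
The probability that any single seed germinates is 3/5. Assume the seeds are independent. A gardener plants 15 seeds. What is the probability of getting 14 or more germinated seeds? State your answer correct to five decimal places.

X ~ Binomial(15, 0.60); P(X ≥ 14) = Σ C(15,k) p^k (1−p)^(15−k) over k:
  k=14: C(15,14)·0.60^14·0.40^1 = 0.0047018
  k=15: C(15,15)·0.60^15·0.40^0 = 0.0004702
Total = 0.0051720

0.00517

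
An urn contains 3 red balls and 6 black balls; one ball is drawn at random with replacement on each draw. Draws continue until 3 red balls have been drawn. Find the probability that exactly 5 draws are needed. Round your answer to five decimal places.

Y = trial on which the third success occurs; negative binomial, r=3, p=0.333333.
P(Y=5) = C(4,2) · p^3 · (1−p)^2
= 6 · 0.037037 · 0.44444 = 0.0987654

0.09877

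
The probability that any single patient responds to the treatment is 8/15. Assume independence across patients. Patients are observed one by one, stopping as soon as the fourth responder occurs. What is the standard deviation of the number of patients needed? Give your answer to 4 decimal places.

Y = total patients until the fourth success; negative binomial with r=4, p=0.533333.
SD(Y) = √[r(1−p)/p²] = √(6.562500) = 2.561738

2.5617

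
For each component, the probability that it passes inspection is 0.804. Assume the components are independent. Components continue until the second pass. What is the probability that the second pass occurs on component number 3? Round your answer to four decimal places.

Y = trial on which the second success occurs; negative binomial, r=2, p=0.804.
P(Y=3) = C(2,1) · p^2 · (1−p)^1
= 2 · 0.64642 · 0.196 = 0.253395

0.2534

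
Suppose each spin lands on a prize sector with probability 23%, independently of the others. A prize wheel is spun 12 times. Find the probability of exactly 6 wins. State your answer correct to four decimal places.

0.0285

X ~ Binomial(n=12, p=0.23).
P(X=6) = C(12,6) · p^6 · (1−p)^6
= 924 · 0.00014804 · 0.20842 = 0.028509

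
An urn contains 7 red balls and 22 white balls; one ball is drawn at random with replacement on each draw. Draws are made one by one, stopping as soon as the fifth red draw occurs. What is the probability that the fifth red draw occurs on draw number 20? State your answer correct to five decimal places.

0.05038

Y = trial on which the fifth success occurs; negative binomial, r=5, p=0.241379.
P(Y=20) = C(19,4) · p^5 · (1−p)^15
= 3876 · 0.00081941 · 0.015862 = 0.0503795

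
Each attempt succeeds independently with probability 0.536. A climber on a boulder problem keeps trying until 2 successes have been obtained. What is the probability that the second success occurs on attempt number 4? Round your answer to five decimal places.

0.18556

Y = trial on which the second success occurs; negative binomial, r=2, p=0.536.
P(Y=4) = C(3,1) · p^2 · (1−p)^2
= 3 · 0.2873 · 0.2153 = 0.1855610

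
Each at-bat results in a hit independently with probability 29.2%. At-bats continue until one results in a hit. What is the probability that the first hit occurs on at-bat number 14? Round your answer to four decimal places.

0.0033

Geometric (trials to first success), p = 0.292.
P(Y = 14) = (1−p)^13 · p = 0.011231 · 0.292 = 0.003280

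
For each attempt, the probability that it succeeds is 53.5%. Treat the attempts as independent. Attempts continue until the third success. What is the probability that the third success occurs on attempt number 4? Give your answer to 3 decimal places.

0.214

Y = trial on which the third success occurs; negative binomial, r=3, p=0.535.
P(Y=4) = C(3,2) · p^3 · (1−p)^1
= 3 · 0.15313 · 0.465 = 0.21362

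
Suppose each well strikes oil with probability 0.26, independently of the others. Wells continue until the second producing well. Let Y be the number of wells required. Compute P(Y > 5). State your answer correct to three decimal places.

0.612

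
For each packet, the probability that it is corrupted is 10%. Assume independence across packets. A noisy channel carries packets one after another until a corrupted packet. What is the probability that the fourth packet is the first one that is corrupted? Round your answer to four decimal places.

0.0729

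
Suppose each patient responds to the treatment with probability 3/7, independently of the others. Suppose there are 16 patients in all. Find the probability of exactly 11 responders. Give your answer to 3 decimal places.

X ~ Binomial(n=16, p=0.428571).
P(X=11) = C(16,11) · p^11 · (1−p)^5
= 4368 · 8.9589e-05 · 0.060927 = 0.02384

0.024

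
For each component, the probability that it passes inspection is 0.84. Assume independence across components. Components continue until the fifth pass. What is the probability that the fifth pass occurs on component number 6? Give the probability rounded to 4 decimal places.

Y = trial on which the fifth success occurs; negative binomial, r=5, p=0.84.
P(Y=6) = C(5,4) · p^5 · (1−p)^1
= 5 · 0.41821 · 0.16 = 0.334570

0.3346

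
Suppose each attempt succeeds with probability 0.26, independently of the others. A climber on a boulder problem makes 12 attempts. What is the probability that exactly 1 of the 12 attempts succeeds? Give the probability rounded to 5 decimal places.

0.11369

X ~ Binomial(n=12, p=0.26).
P(X=1) = C(12,1) · p^1 · (1−p)^11
= 12 · 0.26 · 0.036438 = 0.1136851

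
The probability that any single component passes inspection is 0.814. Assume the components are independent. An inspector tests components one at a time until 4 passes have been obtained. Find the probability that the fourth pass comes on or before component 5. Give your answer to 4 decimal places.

0.7657

Finishing within 5 components ⇔ at least 4 successes in the first 5. With X ~ Binomial(5, 0.814), P(Y ≤ 5) = 1 − P(X ≤ 3).
  k=0: C(5,0)·0.814^0·0.186^5 = 0.000223
  k=1: C(5,1)·0.814^1·0.186^4 = 0.004871
  k=2: C(5,2)·0.814^2·0.186^3 = 0.042637
  k=3: C(5,3)·0.814^3·0.186^2 = 0.186595
1 − 0.234326 = 0.765674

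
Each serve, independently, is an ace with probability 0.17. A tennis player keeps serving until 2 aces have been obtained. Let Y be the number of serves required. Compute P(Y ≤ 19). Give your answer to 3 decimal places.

Finishing within 19 serves ⇔ at least 2 successes in the first 19. With X ~ Binomial(19, 0.17), P(Y ≤ 19) = 1 − P(X ≤ 1).
  k=0: C(19,0)·0.17^0·0.83^19 = 0.02901
  k=1: C(19,1)·0.17^1·0.83^18 = 0.11288
1 − 0.14188 = 0.85812

0.858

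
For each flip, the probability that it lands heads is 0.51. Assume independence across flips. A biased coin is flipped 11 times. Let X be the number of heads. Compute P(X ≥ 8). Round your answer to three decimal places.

0.127

X ~ Binomial(11, 0.51); P(X ≥ 8) = Σ C(11,k) p^k (1−p)^(11−k) over k:
  k=8: C(11,8)·0.51^8·0.49^3 = 0.08885
  k=9: C(11,9)·0.51^9·0.49^2 = 0.03082
  k=10: C(11,10)·0.51^10·0.49^1 = 0.00642
  k=11: C(11,11)·0.51^11·0.49^0 = 0.00061
Total = 0.12669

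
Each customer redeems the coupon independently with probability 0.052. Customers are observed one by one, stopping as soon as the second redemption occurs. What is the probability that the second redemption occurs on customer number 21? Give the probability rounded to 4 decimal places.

0.0196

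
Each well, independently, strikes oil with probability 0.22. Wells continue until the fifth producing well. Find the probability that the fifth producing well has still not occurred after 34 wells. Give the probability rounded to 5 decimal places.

Needing more than 34 wells ⇔ fewer than 5 successes in the first 34. With X ~ Binomial(34, 0.22), P(Y > 34) = P(X ≤ 4).
  k=0: C(34,0)·0.22^0·0.78^34 = 0.0002144
  k=1: C(34,1)·0.22^1·0.78^33 = 0.0020560
  k=2: C(34,2)·0.22^2·0.78^32 = 0.0095683
  k=3: C(34,3)·0.22^3·0.78^31 = 0.0287867
  k=4: C(34,4)·0.22^4·0.78^30 = 0.0629248
P(X ≤ 4) = 0.1035503

0.10355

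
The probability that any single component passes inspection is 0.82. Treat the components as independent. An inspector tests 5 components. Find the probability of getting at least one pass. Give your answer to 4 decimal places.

P(at least one) = 1 − P(none) = 1 − (1 − 0.82)^5
= 1 − 0.000189 = 0.999811

0.9998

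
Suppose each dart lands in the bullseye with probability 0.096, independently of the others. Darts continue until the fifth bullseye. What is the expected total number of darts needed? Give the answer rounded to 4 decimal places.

Y = total darts until the fifth success; negative binomial with r=5, p=0.096.
E[Y] = r / p = 5 / 0.096 = 52.083333

52.0833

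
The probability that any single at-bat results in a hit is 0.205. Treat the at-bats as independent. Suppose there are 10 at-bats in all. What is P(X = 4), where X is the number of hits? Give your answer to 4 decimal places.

X ~ Binomial(n=10, p=0.205).
P(X=4) = C(10,4) · p^4 · (1−p)^6
= 210 · 0.0017661 · 0.25247 = 0.093635

0.0936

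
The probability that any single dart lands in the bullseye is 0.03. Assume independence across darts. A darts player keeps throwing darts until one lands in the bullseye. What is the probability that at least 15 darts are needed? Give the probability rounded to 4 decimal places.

Y = number of darts to the first success; geometric, p = 0.03.
P(Y > 14) = P(first 14 all fail) = (1−p)^14 = 0.652836

0.6528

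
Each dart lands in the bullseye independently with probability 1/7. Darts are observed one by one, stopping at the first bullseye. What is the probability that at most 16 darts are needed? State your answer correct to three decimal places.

Y = number of darts to the first success; geometric, p = 0.142857.
P(Y ≤ 16) = 1 − (1−p)^16 = 1 − 0.08489 = 0.91511

0.915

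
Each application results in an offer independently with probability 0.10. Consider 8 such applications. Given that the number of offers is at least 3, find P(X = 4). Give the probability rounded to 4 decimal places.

0.1206

X ~ Binomial(8, 0.10). Want P(X=4 | X≥3) = P(X=4) / P(X≥3).
P(X=4) = C(8,4)·0.10^4·0.90^4 = 0.004593
P(X≥3) = 1 − 0.430467 − 0.382638 − 0.148803 = 0.038092
Ratio = 0.004593 / 0.038092 = 0.120569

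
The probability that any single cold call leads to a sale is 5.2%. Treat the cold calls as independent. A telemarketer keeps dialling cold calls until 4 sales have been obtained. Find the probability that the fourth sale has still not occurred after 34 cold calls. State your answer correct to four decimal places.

Needing more than 34 cold calls ⇔ fewer than 4 successes in the first 34. With X ~ Binomial(34, 0.052), P(Y > 34) = P(X ≤ 3).
  k=0: C(34,0)·0.052^0·0.948^34 = 0.162736
  k=1: C(34,1)·0.052^1·0.948^33 = 0.303499
  k=2: C(34,2)·0.052^2·0.948^32 = 0.274686
  k=3: C(34,3)·0.052^3·0.948^31 = 0.160716
P(X ≤ 3) = 0.901637

0.9016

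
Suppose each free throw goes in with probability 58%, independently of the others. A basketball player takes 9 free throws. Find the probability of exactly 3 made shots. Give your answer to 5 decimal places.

X ~ Binomial(n=9, p=0.58).
P(X=3) = C(9,3) · p^3 · (1−p)^6
= 84 · 0.19511 · 0.005489 = 0.0899620

0.08996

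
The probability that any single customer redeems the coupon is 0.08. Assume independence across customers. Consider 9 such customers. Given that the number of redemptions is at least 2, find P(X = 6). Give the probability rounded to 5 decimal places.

0.00011

X ~ Binomial(9, 0.08). Want P(X=6 | X≥2) = P(X=6) / P(X≥2).
P(X=6) = C(9,6)·0.08^6·0.92^3 = 0.0000171
P(X≥2) = 1 − 0.4721614 − 0.3695176 = 0.1583210
Ratio = 0.0000171 / 0.1583210 = 0.0001083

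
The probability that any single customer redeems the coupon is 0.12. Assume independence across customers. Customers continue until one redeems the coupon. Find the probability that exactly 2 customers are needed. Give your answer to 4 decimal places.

Geometric (trials to first success), p = 0.12.
P(Y = 2) = (1−p)^1 · p = 0.88 · 0.12 = 0.105600

0.1056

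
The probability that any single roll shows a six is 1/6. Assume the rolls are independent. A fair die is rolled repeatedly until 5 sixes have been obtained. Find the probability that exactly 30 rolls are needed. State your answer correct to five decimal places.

Y = trial on which the fifth success occurs; negative binomial, r=5, p=0.166667.
P(Y=30) = C(29,4) · p^5 · (1−p)^25
= 23751 · 0.0001286 · 0.010483 = 0.0320180

0.03202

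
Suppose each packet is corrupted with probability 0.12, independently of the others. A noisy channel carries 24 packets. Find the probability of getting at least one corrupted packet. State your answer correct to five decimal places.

0.95349

P(at least one) = 1 − P(none) = 1 − (1 − 0.12)^24
= 1 − 0.0465140 = 0.9534860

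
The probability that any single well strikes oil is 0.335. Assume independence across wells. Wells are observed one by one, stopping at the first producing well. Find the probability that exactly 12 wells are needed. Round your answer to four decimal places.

0.0038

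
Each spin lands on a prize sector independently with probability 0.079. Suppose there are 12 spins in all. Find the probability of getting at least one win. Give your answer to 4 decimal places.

0.6275

P(at least one) = 1 − P(none) = 1 − (1 − 0.079)^12
= 1 − 0.372491 = 0.627509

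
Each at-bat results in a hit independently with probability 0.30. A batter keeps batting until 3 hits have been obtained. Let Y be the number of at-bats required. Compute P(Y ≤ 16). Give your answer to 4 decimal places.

0.9006

Finishing within 16 at-bats ⇔ at least 3 successes in the first 16. With X ~ Binomial(16, 0.30), P(Y ≤ 16) = 1 − P(X ≤ 2).
  k=0: C(16,0)·0.30^0·0.70^16 = 0.003323
  k=1: C(16,1)·0.30^1·0.70^15 = 0.022788
  k=2: C(16,2)·0.30^2·0.70^14 = 0.073248
1 − 0.099360 = 0.900640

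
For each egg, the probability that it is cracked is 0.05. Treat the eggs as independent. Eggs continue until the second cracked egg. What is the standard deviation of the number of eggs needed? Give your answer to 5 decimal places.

27.56810

Y = total eggs until the second success; negative binomial with r=2, p=0.05.
SD(Y) = √[r(1−p)/p²] = √(760.0000000) = 27.5680975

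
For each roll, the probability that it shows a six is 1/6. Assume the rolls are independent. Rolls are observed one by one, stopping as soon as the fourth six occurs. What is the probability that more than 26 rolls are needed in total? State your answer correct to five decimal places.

0.34942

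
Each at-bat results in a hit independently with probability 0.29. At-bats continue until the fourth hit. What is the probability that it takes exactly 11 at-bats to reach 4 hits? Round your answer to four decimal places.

Y = trial on which the fourth success occurs; negative binomial, r=4, p=0.29.
P(Y=11) = C(10,3) · p^4 · (1−p)^7
= 120 · 0.0070728 · 0.090951 = 0.077194

0.0772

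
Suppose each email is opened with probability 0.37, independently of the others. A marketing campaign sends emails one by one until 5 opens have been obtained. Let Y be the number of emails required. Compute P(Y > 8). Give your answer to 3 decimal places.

Needing more than 8 emails ⇔ fewer than 5 successes in the first 8. With X ~ Binomial(8, 0.37), P(Y > 8) = P(X ≤ 4).
  k=0: C(8,0)·0.37^0·0.63^8 = 0.02482
  k=1: C(8,1)·0.37^1·0.63^7 = 0.11659
  k=2: C(8,2)·0.37^2·0.63^6 = 0.23967
  k=3: C(8,3)·0.37^3·0.63^5 = 0.28151
  k=4: C(8,4)·0.37^4·0.63^4 = 0.20667
P(X ≤ 4) = 0.86925

0.869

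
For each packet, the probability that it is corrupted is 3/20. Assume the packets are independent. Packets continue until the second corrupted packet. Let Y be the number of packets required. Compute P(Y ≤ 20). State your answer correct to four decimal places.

0.8244

Finishing within 20 packets ⇔ at least 2 successes in the first 20. With X ~ Binomial(20, 0.15), P(Y ≤ 20) = 1 − P(X ≤ 1).
  k=0: C(20,0)·0.15^0·0.85^20 = 0.038760
  k=1: C(20,1)·0.15^1·0.85^19 = 0.136798
1 − 0.175558 = 0.824442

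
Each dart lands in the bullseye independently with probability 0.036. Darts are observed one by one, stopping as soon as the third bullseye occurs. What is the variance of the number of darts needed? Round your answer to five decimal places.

2231.48148

Y = total darts until the third success; negative binomial with r=3, p=0.036.
Var(Y) = r(1−p)/p² = 3·0.964 / 0.036² = 2231.4814815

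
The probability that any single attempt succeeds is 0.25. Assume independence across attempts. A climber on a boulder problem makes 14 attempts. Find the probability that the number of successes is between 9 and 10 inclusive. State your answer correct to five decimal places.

0.00211

X ~ Binomial(14, 0.25); P(9 ≤ X ≤ 10) = Σ C(14,k) p^k (1−p)^(14−k) over k:
  k=9: C(14,9)·0.25^9·0.75^5 = 0.0018123
  k=10: C(14,10)·0.25^10·0.75^4 = 0.0003021
Total = 0.0021144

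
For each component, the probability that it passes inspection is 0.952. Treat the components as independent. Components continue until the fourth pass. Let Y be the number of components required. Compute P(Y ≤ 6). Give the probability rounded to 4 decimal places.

0.9980

Finishing within 6 components ⇔ at least 4 successes in the first 6. With X ~ Binomial(6, 0.952), P(Y ≤ 6) = 1 − P(X ≤ 3).
  k=0: C(6,0)·0.952^0·0.048^6 = 0.000000
  k=1: C(6,1)·0.952^1·0.048^5 = 0.000001
  k=2: C(6,2)·0.952^2·0.048^4 = 0.000072
  k=3: C(6,3)·0.952^3·0.048^3 = 0.001908
1 − 0.001982 = 0.998018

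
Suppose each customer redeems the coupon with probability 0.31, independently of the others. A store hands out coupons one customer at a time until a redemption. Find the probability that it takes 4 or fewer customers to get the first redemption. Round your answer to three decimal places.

0.773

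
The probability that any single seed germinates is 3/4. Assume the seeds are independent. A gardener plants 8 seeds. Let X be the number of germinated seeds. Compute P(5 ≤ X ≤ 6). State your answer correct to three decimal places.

X ~ Binomial(8, 0.75); P(5 ≤ X ≤ 6) = Σ C(8,k) p^k (1−p)^(8−k) over k:
  k=5: C(8,5)·0.75^5·0.25^3 = 0.20764
  k=6: C(8,6)·0.75^6·0.25^2 = 0.31146
Total = 0.51910

0.519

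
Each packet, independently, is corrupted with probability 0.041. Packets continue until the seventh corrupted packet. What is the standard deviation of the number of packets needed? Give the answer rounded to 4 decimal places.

63.1938

Y = total packets until the seventh success; negative binomial with r=7, p=0.041.
SD(Y) = √[r(1−p)/p²] = √(3993.456276) = 63.193799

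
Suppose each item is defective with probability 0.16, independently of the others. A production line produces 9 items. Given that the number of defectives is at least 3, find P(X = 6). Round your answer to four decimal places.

0.0051

X ~ Binomial(9, 0.16). Want P(X=6 | X≥3) = P(X=6) / P(X≥3).
P(X=6) = C(9,6)·0.16^6·0.84^3 = 0.000835
P(X≥3) = 1 − 0.208216 − 0.356941 − 0.271955 = 0.162888
Ratio = 0.000835 / 0.162888 = 0.005128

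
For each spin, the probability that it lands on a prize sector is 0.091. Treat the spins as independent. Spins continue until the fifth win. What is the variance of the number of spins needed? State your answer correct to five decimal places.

Y = total spins until the fifth success; negative binomial with r=5, p=0.091.
Var(Y) = r(1−p)/p² = 5·0.909 / 0.091² = 548.8467576

548.84676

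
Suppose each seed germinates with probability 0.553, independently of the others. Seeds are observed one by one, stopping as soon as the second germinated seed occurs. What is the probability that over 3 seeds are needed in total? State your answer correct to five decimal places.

0.42080

Needing more than 3 seeds ⇔ fewer than 2 successes in the first 3. With X ~ Binomial(3, 0.553), P(Y > 3) = P(X ≤ 1).
  k=0: C(3,0)·0.553^0·0.447^3 = 0.0893146
  k=1: C(3,1)·0.553^1·0.447^2 = 0.3314831
P(X ≤ 1) = 0.4207978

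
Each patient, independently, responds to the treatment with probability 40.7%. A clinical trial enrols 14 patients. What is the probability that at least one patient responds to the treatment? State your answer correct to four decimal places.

0.9993

P(at least one) = 1 − P(none) = 1 − (1 − 0.407)^14
= 1 − 0.000665 = 0.999335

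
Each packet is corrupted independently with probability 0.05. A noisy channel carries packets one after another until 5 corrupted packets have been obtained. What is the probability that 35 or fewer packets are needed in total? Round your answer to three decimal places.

Finishing within 35 packets ⇔ at least 5 successes in the first 35. With X ~ Binomial(35, 0.05), P(Y ≤ 35) = 1 − P(X ≤ 4).
  k=0: C(35,0)·0.05^0·0.95^35 = 0.16608
  k=1: C(35,1)·0.05^1·0.95^34 = 0.30594
  k=2: C(35,2)·0.05^2·0.95^33 = 0.27374
  k=3: C(35,3)·0.05^3·0.95^32 = 0.15848
  k=4: C(35,4)·0.05^4·0.95^31 = 0.06673
1 − 0.97097 = 0.02903

0.029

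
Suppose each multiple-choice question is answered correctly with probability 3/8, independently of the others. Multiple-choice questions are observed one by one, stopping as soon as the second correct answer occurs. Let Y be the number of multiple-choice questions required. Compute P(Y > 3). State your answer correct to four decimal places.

0.6836

Needing more than 3 multiple-choice questions ⇔ fewer than 2 successes in the first 3. With X ~ Binomial(3, 0.375), P(Y > 3) = P(X ≤ 1).
  k=0: C(3,0)·0.375^0·0.625^3 = 0.244141
  k=1: C(3,1)·0.375^1·0.625^2 = 0.439453
P(X ≤ 1) = 0.683594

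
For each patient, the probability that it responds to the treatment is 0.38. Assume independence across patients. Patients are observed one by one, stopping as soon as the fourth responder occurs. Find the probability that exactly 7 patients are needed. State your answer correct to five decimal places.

Y = trial on which the fourth success occurs; negative binomial, r=4, p=0.38.
P(Y=7) = C(6,3) · p^4 · (1−p)^3
= 20 · 0.020851 · 0.23833 = 0.0993893

0.09939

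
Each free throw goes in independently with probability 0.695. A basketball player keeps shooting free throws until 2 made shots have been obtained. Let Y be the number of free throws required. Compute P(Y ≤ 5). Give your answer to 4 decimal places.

0.9673

Finishing within 5 free throws ⇔ at least 2 successes in the first 5. With X ~ Binomial(5, 0.695), P(Y ≤ 5) = 1 − P(X ≤ 1).
  k=0: C(5,0)·0.695^0·0.305^5 = 0.002639
  k=1: C(5,1)·0.695^1·0.305^4 = 0.030071
1 − 0.032711 = 0.967289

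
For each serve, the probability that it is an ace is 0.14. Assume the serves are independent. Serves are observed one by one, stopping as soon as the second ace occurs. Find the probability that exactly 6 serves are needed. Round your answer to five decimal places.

0.05361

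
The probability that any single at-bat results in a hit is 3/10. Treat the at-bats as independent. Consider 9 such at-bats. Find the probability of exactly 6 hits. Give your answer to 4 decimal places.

0.0210

X ~ Binomial(n=9, p=0.30).
P(X=6) = C(9,6) · p^6 · (1−p)^3
= 84 · 0.000729 · 0.343 = 0.021004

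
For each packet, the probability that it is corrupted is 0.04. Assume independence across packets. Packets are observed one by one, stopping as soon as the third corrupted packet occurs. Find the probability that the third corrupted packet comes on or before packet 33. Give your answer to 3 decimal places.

0.144

Finishing within 33 packets ⇔ at least 3 successes in the first 33. With X ~ Binomial(33, 0.04), P(Y ≤ 33) = 1 − P(X ≤ 2).
  k=0: C(33,0)·0.04^0·0.96^33 = 0.25999
  k=1: C(33,1)·0.04^1·0.96^32 = 0.35748
  k=2: C(33,2)·0.04^2·0.96^31 = 0.23832
1 − 0.85579 = 0.14421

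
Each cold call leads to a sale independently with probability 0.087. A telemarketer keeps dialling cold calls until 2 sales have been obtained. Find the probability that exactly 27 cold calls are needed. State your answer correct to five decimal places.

0.02022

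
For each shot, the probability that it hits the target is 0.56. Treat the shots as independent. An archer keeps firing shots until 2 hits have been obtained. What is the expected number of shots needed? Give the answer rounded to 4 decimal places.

3.5714

Y = total shots until the second success; negative binomial with r=2, p=0.56.
E[Y] = r / p = 2 / 0.56 = 3.571429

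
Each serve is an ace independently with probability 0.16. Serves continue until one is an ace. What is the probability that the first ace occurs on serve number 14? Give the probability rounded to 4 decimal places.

Geometric (trials to first success), p = 0.16.
P(Y = 14) = (1−p)^13 · p = 0.10366 · 0.16 = 0.016586

0.0166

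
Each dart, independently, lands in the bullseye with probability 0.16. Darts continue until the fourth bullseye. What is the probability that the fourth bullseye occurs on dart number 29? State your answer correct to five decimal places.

0.02747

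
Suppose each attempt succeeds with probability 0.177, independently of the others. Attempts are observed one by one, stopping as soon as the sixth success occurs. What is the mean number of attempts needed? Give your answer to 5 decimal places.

33.89831

Y = total attempts until the sixth success; negative binomial with r=6, p=0.177.
E[Y] = r / p = 6 / 0.177 = 33.8983051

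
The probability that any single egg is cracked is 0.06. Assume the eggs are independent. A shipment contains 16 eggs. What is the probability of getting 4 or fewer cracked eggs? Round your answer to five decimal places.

X ~ Binomial(16, 0.06); P(X ≤ 4) = Σ C(16,k) p^k (1−p)^(16−k) over k:
  k=0: C(16,0)·0.06^0·0.94^16 = 0.3715743
  k=1: C(16,1)·0.06^1·0.94^15 = 0.3794801
  k=2: C(16,2)·0.06^2·0.94^14 = 0.1816660
  k=3: C(16,3)·0.06^3·0.94^13 = 0.0541133
  k=4: C(16,4)·0.06^4·0.94^12 = 0.0112256
Total = 0.9980593

0.99806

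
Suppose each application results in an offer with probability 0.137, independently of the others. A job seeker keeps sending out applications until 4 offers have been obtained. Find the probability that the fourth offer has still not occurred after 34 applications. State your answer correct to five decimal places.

0.29681

Needing more than 34 applications ⇔ fewer than 4 successes in the first 34. With X ~ Binomial(34, 0.137), P(Y > 34) = P(X ≤ 3).
  k=0: C(34,0)·0.137^0·0.863^34 = 0.0066737
  k=1: C(34,1)·0.137^1·0.863^33 = 0.0360210
  k=2: C(34,2)·0.137^2·0.863^32 = 0.0943516
  k=3: C(34,3)·0.137^3·0.863^31 = 0.1597673
P(X ≤ 3) = 0.2968137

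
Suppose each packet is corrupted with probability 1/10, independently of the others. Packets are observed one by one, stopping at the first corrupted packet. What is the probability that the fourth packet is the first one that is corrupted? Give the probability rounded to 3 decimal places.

0.073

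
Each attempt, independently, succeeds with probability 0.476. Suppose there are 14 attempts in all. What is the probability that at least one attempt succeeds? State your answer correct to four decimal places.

0.9999

P(at least one) = 1 − P(none) = 1 − (1 − 0.476)^14
= 1 − 0.000118 = 0.999882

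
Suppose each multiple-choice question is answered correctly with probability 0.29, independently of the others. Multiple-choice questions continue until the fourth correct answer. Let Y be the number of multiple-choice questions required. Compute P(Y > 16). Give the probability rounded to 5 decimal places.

Needing more than 16 multiple-choice questions ⇔ fewer than 4 successes in the first 16. With X ~ Binomial(16, 0.29), P(Y > 16) = P(X ≤ 3).
  k=0: C(16,0)·0.29^0·0.71^16 = 0.0041700
  k=1: C(16,1)·0.29^1·0.71^15 = 0.0272517
  k=2: C(16,2)·0.29^2·0.71^14 = 0.0834822
  k=3: C(16,3)·0.29^3·0.71^13 = 0.1591258
P(X ≤ 3) = 0.2740297

0.27403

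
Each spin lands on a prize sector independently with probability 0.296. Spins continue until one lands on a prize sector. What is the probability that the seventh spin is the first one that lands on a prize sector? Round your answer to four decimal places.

Geometric (trials to first success), p = 0.296.
P(Y = 7) = (1−p)^6 · p = 0.12174 · 0.296 = 0.036035

0.0360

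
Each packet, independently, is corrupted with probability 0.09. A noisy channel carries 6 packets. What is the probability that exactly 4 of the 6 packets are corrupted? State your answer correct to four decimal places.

0.0008

X ~ Binomial(n=6, p=0.09).
P(X=4) = C(6,4) · p^4 · (1−p)^2
= 15 · 6.561e-05 · 0.8281 = 0.000815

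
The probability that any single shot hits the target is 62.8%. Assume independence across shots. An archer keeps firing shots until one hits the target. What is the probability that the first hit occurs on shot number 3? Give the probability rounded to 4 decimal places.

0.0869

Geometric (trials to first success), p = 0.628.
P(Y = 3) = (1−p)^2 · p = 0.13838 · 0.628 = 0.086905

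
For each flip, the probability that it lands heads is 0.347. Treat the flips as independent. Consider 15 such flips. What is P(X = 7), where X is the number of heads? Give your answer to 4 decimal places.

X ~ Binomial(n=15, p=0.347).
P(X=7) = C(15,7) · p^7 · (1−p)^8
= 6435 · 0.00060577 · 0.03306 = 0.128873

0.1289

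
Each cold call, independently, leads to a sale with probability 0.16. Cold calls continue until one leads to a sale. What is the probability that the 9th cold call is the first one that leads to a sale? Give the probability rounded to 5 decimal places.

0.03966

Geometric (trials to first success), p = 0.16.
P(Y = 9) = (1−p)^8 · p = 0.24788 · 0.16 = 0.0396601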